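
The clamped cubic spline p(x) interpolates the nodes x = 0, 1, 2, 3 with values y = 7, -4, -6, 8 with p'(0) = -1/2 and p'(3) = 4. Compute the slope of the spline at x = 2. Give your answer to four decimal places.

Write σ_i for p''(x_i). With h_i = 1, 1, 1 and divided differences Δ_i = -11, -2, 14, the continuity of p' gives the tridiagonal system
  1·σ_0 + 4·σ_1 + 1·σ_2 = 6(Δ_1 - Δ_0) = 54
  1·σ_1 + 4·σ_2 + 1·σ_3 = 6(Δ_2 - Δ_1) = 96
Clamped end conditions give two more equations: 2h_0·σ_0 + h_0·σ_1 = 6(Δ_0 - p'(0)) = -63 and h_2·σ_2 + 2h_2·σ_3 = 6(p'(3) - Δ_2) = -60.
Solving the tridiagonal system: σ_0 = -196/5, σ_1 = 77/5, σ_2 = 158/5, σ_3 = -229/5.
On [2, 3], p'(x) = b_2 + 2c_2·(x - 2) + 3d_2·(x - 2)² with b_2 = Δ_2 - h_2(2σ_2 + σ_3)/6 = 111/10, c_2 = σ_2/2 = 79/5, d_2 = (σ_3 - σ_2)/(6h_2) = -129/10. So p'(2) = 111/10.

11.1000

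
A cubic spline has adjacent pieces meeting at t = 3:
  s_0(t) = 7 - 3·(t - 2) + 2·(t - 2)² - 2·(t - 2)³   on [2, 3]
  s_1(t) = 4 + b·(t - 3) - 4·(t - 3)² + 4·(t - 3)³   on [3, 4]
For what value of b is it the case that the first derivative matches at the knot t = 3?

-5

s_0'(t) = -3 + 4·(t - 2) - 6·(t - 2)², so s_0'(3) = -5. On the right, s_1'(3) = b, so b = -5.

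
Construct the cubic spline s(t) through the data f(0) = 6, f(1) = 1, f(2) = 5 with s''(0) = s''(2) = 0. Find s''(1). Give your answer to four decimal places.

13.5000

Put M_i = s'' at the i-th knot. Here h = (1, 1) and Δ = (-5, 4), so the interior equations h_(i-1)·M_(i-1) + 2(h_(i-1)+h_i)·M_i + h_i·M_(i+1) = 6(Δ_i − Δ_(i-1)) read
  1·M_0 + 4·M_1 + 1·M_2 = 6(Δ_1 - Δ_0) = 54
Natural end conditions: M_0 = M_2 = 0.
Forward elimination and back-substitution give M_0 = 0, M_1 = 27/2, M_2 = 0.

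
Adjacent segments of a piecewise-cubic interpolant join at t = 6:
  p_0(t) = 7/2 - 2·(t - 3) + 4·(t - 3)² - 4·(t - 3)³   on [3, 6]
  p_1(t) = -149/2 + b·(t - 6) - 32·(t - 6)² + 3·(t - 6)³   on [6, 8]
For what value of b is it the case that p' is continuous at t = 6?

p_0'(t) = -2 + 8·(t - 3) - 12·(t - 3)², so p_0'(6) = -86. On the right, p_1'(6) = b, so b = -86.

-86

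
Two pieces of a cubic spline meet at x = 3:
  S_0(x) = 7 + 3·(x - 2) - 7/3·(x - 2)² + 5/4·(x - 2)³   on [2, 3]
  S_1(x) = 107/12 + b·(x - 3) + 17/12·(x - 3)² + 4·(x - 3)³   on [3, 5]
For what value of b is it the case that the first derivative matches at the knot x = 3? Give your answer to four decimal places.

2.0833

S_0'(x) = 3 - 14/3·(x - 2) + 15/4·(x - 2)², so S_0'(3) = 25/12. On the right, S_1'(3) = b, so b = 25/12.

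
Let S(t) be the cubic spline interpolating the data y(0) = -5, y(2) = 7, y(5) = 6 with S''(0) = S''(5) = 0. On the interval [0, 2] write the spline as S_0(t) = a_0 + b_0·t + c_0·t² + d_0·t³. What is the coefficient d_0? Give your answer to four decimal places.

Put σ_i = S'' at the i-th knot. Here h = (2, 3) and Δ = (6, -1/3), so the interior equations h_(i-1)·σ_(i-1) + 2(h_(i-1)+h_i)·σ_i + h_i·σ_(i+1) = 6(Δ_i − Δ_(i-1)) read
  2·σ_0 + 10·σ_1 + 3·σ_2 = 6(Δ_1 - Δ_0) = -38
Natural end conditions: σ_0 = σ_2 = 0.
Solving: σ_0 = 0, σ_1 = -19/5, σ_2 = 0.
On [0, 2], with S_0(t) = a_0 + b_0·t + c_0·t² + d_0·t³: c_0 = σ_0/2 = 0, d_0 = (σ_1 - σ_0)/(6h_0) = -19/60, b_0 = Δ_0 - h_0(2σ_0 + σ_1)/6 = 109/15.

-0.3167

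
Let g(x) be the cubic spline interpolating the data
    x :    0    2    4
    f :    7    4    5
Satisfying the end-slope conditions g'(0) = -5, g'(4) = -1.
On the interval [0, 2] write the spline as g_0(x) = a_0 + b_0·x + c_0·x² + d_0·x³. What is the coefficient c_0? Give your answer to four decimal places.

2.3750

Put σ_i = g'' at the i-th knot. Here h = (2, 2) and Δ = (-3/2, 1/2), so the interior equations h_(i-1)·σ_(i-1) + 2(h_(i-1)+h_i)·σ_i + h_i·σ_(i+1) = 6(Δ_i − Δ_(i-1)) read
  2·σ_0 + 8·σ_1 + 2·σ_2 = 6(Δ_1 - Δ_0) = 12
Clamped end conditions give two more equations: 2h_0·σ_0 + h_0·σ_1 = 6(Δ_0 - g'(0)) = 21 and h_1·σ_1 + 2h_1·σ_2 = 6(g'(4) - Δ_1) = -9.
Hence σ_0 = 19/4, σ_1 = 1, σ_2 = -11/4.
On [0, 2], with g_0(x) = a_0 + b_0·x + c_0·x² + d_0·x³: c_0 = σ_0/2 = 19/8, d_0 = (σ_1 - σ_0)/(6h_0) = -5/16, b_0 = Δ_0 - h_0(2σ_0 + σ_1)/6 = -5.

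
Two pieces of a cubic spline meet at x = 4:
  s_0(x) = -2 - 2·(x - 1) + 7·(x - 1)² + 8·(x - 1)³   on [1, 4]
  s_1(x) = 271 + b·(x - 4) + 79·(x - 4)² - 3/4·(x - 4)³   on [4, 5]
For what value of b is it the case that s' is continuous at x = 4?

s_0'(x) = -2 + 14·(x - 1) + 24·(x - 1)², so s_0'(4) = 256. On the right, s_1'(4) = b, so b = 256.

256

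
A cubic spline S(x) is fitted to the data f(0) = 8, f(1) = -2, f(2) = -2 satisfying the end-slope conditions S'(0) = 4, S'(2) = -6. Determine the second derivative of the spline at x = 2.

With σ_i denoting the second derivative at x_i, h_i = 1, 1, and Δ_i = (y_(i+1) − y_i)/h_i = -10, 0:
  1·σ_0 + 4·σ_1 + 1·σ_2 = 6(Δ_1 - Δ_0) = 60
Clamped end conditions give two more equations: 2h_0·σ_0 + h_0·σ_1 = 6(Δ_0 - S'(0)) = -84 and h_1·σ_1 + 2h_1·σ_2 = 6(S'(2) - Δ_1) = -36.
Forward elimination and back-substitution give σ_0 = -62, σ_1 = 40, σ_2 = -38.

-38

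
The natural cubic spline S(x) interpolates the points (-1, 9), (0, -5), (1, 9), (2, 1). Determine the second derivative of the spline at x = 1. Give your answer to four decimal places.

-46.4000

Let M_i = S''(x_i). Step sizes h_i = 1, 1, 1; slopes of the chords Δ_i = (y_(i+1) - y_i)/h_i = -14, 14, -8.
  1·M_0 + 4·M_1 + 1·M_2 = 6(Δ_1 - Δ_0) = 168
  1·M_1 + 4·M_2 + 1·M_3 = 6(Δ_2 - Δ_1) = -132
Natural end conditions: M_0 = M_3 = 0.
Hence M_0 = 0, M_1 = 268/5, M_2 = -232/5, M_3 = 0.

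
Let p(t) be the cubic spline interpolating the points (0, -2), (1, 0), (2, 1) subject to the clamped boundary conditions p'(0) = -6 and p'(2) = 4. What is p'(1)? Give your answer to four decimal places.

2.7500

Write M_i for p''(x_i). With h_i = 1, 1 and divided differences Δ_i = 2, 1, the continuity of p' gives the tridiagonal system
  1·M_0 + 4·M_1 + 1·M_2 = 6(Δ_1 - Δ_0) = -6
Clamped end conditions give two more equations: 2h_0·M_0 + h_0·M_1 = 6(Δ_0 - p'(0)) = 48 and h_1·M_1 + 2h_1·M_2 = 6(p'(2) - Δ_1) = 18.
Forward elimination and back-substitution give M_0 = 61/2, M_1 = -13, M_2 = 31/2.
On [1, 2], p'(t) = b_1 + 2c_1·(t - 1) + 3d_1·(t - 1)² with b_1 = Δ_1 - h_1(2M_1 + M_2)/6 = 11/4, c_1 = M_1/2 = -13/2, d_1 = (M_2 - M_1)/(6h_1) = 19/4. So p'(1) = 11/4.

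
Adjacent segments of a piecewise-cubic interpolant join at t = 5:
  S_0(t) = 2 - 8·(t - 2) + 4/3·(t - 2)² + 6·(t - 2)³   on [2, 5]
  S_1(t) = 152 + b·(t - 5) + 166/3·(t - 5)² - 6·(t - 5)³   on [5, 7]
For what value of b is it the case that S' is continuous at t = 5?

S_0'(t) = -8 + 8/3·(t - 2) + 18·(t - 2)², so S_0'(5) = 162. On the right, S_1'(5) = b, so b = 162.

162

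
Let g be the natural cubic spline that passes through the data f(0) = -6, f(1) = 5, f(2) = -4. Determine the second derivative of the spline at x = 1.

Let m_i = g''(x_i). Step sizes h_i = 1, 1; slopes of the chords Δ_i = (y_(i+1) - y_i)/h_i = 11, -9.
  1·m_0 + 4·m_1 + 1·m_2 = 6(Δ_1 - Δ_0) = -120
Natural end conditions: m_0 = m_2 = 0.
Hence m_0 = 0, m_1 = -30, m_2 = 0.

-30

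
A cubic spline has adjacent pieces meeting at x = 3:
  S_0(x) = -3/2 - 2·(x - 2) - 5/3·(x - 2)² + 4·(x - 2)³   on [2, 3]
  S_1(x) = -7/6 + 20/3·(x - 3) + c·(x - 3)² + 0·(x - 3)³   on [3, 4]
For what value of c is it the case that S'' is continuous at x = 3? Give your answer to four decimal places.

S_0''(x) = -10/3 + 24·(x - 2), so S_0''(3) = 62/3. On the right, S_1''(3) = 2c, so c = 31/3.

10.3333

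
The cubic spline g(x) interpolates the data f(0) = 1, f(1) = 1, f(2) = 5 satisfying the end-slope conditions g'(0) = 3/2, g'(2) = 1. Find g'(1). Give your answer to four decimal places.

2.3750

With M_i denoting the second derivative at x_i, h_i = 1, 1, and Δ_i = (y_(i+1) − y_i)/h_i = 0, 4:
  1·M_0 + 4·M_1 + 1·M_2 = 6(Δ_1 - Δ_0) = 24
Clamped end conditions give two more equations: 2h_0·M_0 + h_0·M_1 = 6(Δ_0 - g'(0)) = -9 and h_1·M_1 + 2h_1·M_2 = 6(g'(2) - Δ_1) = -18.
Hence M_0 = -43/4, M_1 = 25/2, M_2 = -61/4.
On [1, 2], g'(x) = b_1 + 2c_1·(x - 1) + 3d_1·(x - 1)² with b_1 = Δ_1 - h_1(2M_1 + M_2)/6 = 19/8, c_1 = M_1/2 = 25/4, d_1 = (M_2 - M_1)/(6h_1) = -37/8. So g'(1) = 19/8.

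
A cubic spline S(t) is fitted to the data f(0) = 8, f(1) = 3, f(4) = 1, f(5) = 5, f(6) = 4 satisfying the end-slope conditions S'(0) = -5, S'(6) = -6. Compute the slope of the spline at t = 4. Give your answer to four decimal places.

3.7544

Let σ_i = S''(x_i). Step sizes h_i = 1, 3, 1, 1; slopes of the chords Δ_i = (y_(i+1) - y_i)/h_i = -5, -2/3, 4, -1.
  1·σ_0 + 8·σ_1 + 3·σ_2 = 6(Δ_1 - Δ_0) = 26
  3·σ_1 + 8·σ_2 + 1·σ_3 = 6(Δ_2 - Δ_1) = 28
  1·σ_2 + 4·σ_3 + 1·σ_4 = 6(Δ_3 - Δ_2) = -30
Clamped end conditions give two more equations: 2h_0·σ_0 + h_0·σ_1 = 6(Δ_0 - S'(0)) = 0 and h_3·σ_3 + 2h_3·σ_4 = 6(S'(6) - Δ_3) = -30.
Solving the tridiagonal system: σ_0 = -121/114, σ_1 = 121/57, σ_2 = 383/114, σ_3 = -299/57, σ_4 = -1411/114.
On [4, 5], S'(t) = b_2 + 2c_2·(t - 4) + 3d_2·(t - 4)² with b_2 = Δ_2 - h_2(2σ_2 + σ_3)/6 = 214/57, c_2 = σ_2/2 = 383/228, d_2 = (σ_3 - σ_2)/(6h_2) = -109/76. So S'(4) = 214/57.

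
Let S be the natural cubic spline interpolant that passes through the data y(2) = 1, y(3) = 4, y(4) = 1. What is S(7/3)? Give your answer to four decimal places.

2.4444

Write m_i for S''(x_i). With h_i = 1, 1 and divided differences Δ_i = 3, -3, the continuity of S' gives the tridiagonal system
  1·m_0 + 4·m_1 + 1·m_2 = 6(Δ_1 - Δ_0) = -36
Natural end conditions: m_0 = m_2 = 0.
Forward elimination and back-substitution give m_0 = 0, m_1 = -9, m_2 = 0.
On [2, 3], S(x) = 1 + 9/2·(x - 2) + 0·(x - 2)² - 3/2·(x - 2)³.
With (x - 2) = 1/3: S(7/3) = 22/9.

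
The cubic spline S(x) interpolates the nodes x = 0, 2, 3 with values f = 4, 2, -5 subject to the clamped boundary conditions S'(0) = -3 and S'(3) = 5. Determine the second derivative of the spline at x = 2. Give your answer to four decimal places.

Let M_i = S''(x_i). Step sizes h_i = 2, 1; slopes of the chords Δ_i = (y_(i+1) - y_i)/h_i = -1, -7.
  2·M_0 + 6·M_1 + 1·M_2 = 6(Δ_1 - Δ_0) = -36
Clamped end conditions give two more equations: 2h_0·M_0 + h_0·M_1 = 6(Δ_0 - S'(0)) = 12 and h_1·M_1 + 2h_1·M_2 = 6(S'(3) - Δ_1) = 72.
Hence M_0 = 35/3, M_1 = -52/3, M_2 = 134/3.

-17.3333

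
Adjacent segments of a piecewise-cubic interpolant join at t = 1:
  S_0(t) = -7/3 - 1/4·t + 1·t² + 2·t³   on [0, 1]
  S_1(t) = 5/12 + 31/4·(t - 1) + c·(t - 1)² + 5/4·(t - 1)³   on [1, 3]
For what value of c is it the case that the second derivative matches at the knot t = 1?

7

S_0''(t) = 2 + 12·t, so S_0''(1) = 14. On the right, S_1''(1) = 2c, so c = 7.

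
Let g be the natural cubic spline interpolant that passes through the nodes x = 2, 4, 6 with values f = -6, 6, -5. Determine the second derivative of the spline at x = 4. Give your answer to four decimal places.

-8.6250

Let M_i = g''(x_i). Step sizes h_i = 2, 2; slopes of the chords Δ_i = (y_(i+1) - y_i)/h_i = 6, -11/2.
  2·M_0 + 8·M_1 + 2·M_2 = 6(Δ_1 - Δ_0) = -69
Natural end conditions: M_0 = M_2 = 0.
Hence M_0 = 0, M_1 = -69/8, M_2 = 0.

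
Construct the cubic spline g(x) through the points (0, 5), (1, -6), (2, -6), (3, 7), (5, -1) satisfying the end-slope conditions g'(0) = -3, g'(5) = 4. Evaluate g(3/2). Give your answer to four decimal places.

Put σ_i = g'' at the i-th knot. Here h = (1, 1, 1, 2) and Δ = (-11, 0, 13, -4), so the interior equations h_(i-1)·σ_(i-1) + 2(h_(i-1)+h_i)·σ_i + h_i·σ_(i+1) = 6(Δ_i − Δ_(i-1)) read
  1·σ_0 + 4·σ_1 + 1·σ_2 = 6(Δ_1 - Δ_0) = 66
  1·σ_1 + 4·σ_2 + 1·σ_3 = 6(Δ_2 - Δ_1) = 78
  1·σ_2 + 6·σ_3 + 2·σ_4 = 6(Δ_3 - Δ_2) = -102
Clamped end conditions give two more equations: 2h_0·σ_0 + h_0·σ_1 = 6(Δ_0 - g'(0)) = -48 and h_3·σ_3 + 2h_3·σ_4 = 6(g'(5) - Δ_3) = 48.
Solving: σ_0 = -1382/41, σ_1 = 796/41, σ_2 = 904/41, σ_3 = -1214/41, σ_4 = 1099/41.
On [1, 2], g(x) = -6 - 416/41·(x - 1) + 398/41·(x - 1)² + 18/41·(x - 1)³.
With (x - 1) = 1/2: g(3/2) = -1409/164.

-8.5915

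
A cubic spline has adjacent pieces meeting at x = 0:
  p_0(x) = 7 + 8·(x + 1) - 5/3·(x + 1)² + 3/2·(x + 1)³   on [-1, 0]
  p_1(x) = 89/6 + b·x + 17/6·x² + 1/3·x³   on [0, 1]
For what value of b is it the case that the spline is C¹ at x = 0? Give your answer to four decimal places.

9.1667

p_0'(x) = 8 - 10/3·(x + 1) + 9/2·(x + 1)², so p_0'(0) = 55/6. On the right, p_1'(0) = b, so b = 55/6.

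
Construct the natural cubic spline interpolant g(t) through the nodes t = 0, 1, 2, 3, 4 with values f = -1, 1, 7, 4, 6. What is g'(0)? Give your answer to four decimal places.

0.1964

Write m_i for g''(x_i). With h_i = 1, 1, 1, 1 and divided differences Δ_i = 2, 6, -3, 2, the continuity of g' gives the tridiagonal system
  1·m_0 + 4·m_1 + 1·m_2 = 6(Δ_1 - Δ_0) = 24
  1·m_1 + 4·m_2 + 1·m_3 = 6(Δ_2 - Δ_1) = -54
  1·m_2 + 4·m_3 + 1·m_4 = 6(Δ_3 - Δ_2) = 30
Natural end conditions: m_0 = m_4 = 0.
Forward elimination and back-substitution give m_0 = 0, m_1 = 303/28, m_2 = -135/7, m_3 = 345/28, m_4 = 0.
On [0, 1], g'(t) = b_0 + 2c_0·t + 3d_0·t² with b_0 = Δ_0 - h_0(2m_0 + m_1)/6 = 11/56, c_0 = m_0/2 = 0, d_0 = (m_1 - m_0)/(6h_0) = 101/56. So g'(0) = 11/56.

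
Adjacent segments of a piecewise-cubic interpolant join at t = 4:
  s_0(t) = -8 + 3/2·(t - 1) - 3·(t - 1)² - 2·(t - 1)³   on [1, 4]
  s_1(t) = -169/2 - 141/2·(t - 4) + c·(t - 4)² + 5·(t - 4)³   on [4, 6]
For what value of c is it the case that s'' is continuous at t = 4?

-21

s_0''(t) = -6 - 12·(t - 1), so s_0''(4) = -42. On the right, s_1''(4) = 2c, so c = -21.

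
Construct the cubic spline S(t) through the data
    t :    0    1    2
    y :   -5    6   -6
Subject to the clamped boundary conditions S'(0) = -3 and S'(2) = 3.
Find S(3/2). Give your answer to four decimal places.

With M_i denoting the second derivative at x_i, h_i = 1, 1, and Δ_i = (y_(i+1) − y_i)/h_i = 11, -12:
  1·M_0 + 4·M_1 + 1·M_2 = 6(Δ_1 - Δ_0) = -138
Clamped end conditions give two more equations: 2h_0·M_0 + h_0·M_1 = 6(Δ_0 - S'(0)) = 84 and h_1·M_1 + 2h_1·M_2 = 6(S'(2) - Δ_1) = 90.
Hence M_0 = 159/2, M_1 = -75, M_2 = 165/2.
On [1, 2], S(t) = 6 - 3/4·(t - 1) - 75/2·(t - 1)² + 105/4·(t - 1)³.
With (t - 1) = 1/2: S(3/2) = -15/32.

-0.4688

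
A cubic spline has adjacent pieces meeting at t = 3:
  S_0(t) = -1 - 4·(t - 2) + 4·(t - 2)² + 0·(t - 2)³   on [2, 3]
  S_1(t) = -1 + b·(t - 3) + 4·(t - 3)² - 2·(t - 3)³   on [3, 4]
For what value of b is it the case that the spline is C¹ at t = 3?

S_0'(t) = -4 + 8·(t - 2) + 0·(t - 2)², so S_0'(3) = 4. On the right, S_1'(3) = b, so b = 4.

4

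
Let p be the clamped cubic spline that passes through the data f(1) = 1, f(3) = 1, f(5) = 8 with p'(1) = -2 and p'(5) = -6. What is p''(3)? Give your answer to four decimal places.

With m_i denoting the second derivative at x_i, h_i = 2, 2, and Δ_i = (y_(i+1) − y_i)/h_i = 0, 7/2:
  2·m_0 + 8·m_1 + 2·m_2 = 6(Δ_1 - Δ_0) = 21
Clamped end conditions give two more equations: 2h_0·m_0 + h_0·m_1 = 6(Δ_0 - p'(1)) = 12 and h_1·m_1 + 2h_1·m_2 = 6(p'(5) - Δ_1) = -57.
Hence m_0 = -5/8, m_1 = 29/4, m_2 = -143/8.

7.2500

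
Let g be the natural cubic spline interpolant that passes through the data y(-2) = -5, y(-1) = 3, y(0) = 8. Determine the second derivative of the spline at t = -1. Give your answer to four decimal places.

-4.5000

With σ_i denoting the second derivative at x_i, h_i = 1, 1, and Δ_i = (y_(i+1) − y_i)/h_i = 8, 5:
  1·σ_0 + 4·σ_1 + 1·σ_2 = 6(Δ_1 - Δ_0) = -18
Natural end conditions: σ_0 = σ_2 = 0.
Hence σ_0 = 0, σ_1 = -9/2, σ_2 = 0.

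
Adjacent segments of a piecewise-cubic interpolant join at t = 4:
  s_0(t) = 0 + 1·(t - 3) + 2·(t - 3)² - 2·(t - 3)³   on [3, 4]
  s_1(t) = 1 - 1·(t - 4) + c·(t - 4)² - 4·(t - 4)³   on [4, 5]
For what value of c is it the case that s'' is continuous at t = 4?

s_0''(t) = 4 - 12·(t - 3), so s_0''(4) = -8. On the right, s_1''(4) = 2c, so c = -4.

-4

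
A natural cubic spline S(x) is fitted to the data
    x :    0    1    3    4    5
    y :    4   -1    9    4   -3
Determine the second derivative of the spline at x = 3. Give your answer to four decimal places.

Put m_i = S'' at the i-th knot. Here h = (1, 2, 1, 1) and Δ = (-5, 5, -5, -7), so the interior equations h_(i-1)·m_(i-1) + 2(h_(i-1)+h_i)·m_i + h_i·m_(i+1) = 6(Δ_i − Δ_(i-1)) read
  1·m_0 + 6·m_1 + 2·m_2 = 6(Δ_1 - Δ_0) = 60
  2·m_1 + 6·m_2 + 1·m_3 = 6(Δ_2 - Δ_1) = -60
  1·m_2 + 4·m_3 + 1·m_4 = 6(Δ_3 - Δ_2) = -12
Natural end conditions: m_0 = m_4 = 0.
Hence m_0 = 0, m_1 = 918/61, m_2 = -924/61, m_3 = 48/61, m_4 = 0.

-15.1475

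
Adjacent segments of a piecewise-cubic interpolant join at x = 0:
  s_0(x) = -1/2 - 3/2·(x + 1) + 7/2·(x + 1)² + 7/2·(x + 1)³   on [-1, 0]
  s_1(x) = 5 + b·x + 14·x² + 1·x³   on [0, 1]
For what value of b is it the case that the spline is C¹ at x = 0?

16

s_0'(x) = -3/2 + 7·(x + 1) + 21/2·(x + 1)², so s_0'(0) = 16. On the right, s_1'(0) = b, so b = 16.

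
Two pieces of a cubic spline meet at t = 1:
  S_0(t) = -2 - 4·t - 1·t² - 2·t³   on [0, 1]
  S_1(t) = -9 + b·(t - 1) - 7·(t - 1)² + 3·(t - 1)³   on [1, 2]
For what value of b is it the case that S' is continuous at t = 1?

S_0'(t) = -4 - 2·t - 6·t², so S_0'(1) = -12. On the right, S_1'(1) = b, so b = -12.

-12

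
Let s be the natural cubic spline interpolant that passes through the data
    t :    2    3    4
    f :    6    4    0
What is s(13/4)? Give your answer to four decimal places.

3.1641

Put σ_i = s'' at the i-th knot. Here h = (1, 1) and Δ = (-2, -4), so the interior equations h_(i-1)·σ_(i-1) + 2(h_(i-1)+h_i)·σ_i + h_i·σ_(i+1) = 6(Δ_i − Δ_(i-1)) read
  1·σ_0 + 4·σ_1 + 1·σ_2 = 6(Δ_1 - Δ_0) = -12
Natural end conditions: σ_0 = σ_2 = 0.
Solving the tridiagonal system: σ_0 = 0, σ_1 = -3, σ_2 = 0.
On [3, 4], s(t) = 4 - 3·(t - 3) - 3/2·(t - 3)² + 1/2·(t - 3)³.
With (t - 3) = 1/4: s(13/4) = 405/128.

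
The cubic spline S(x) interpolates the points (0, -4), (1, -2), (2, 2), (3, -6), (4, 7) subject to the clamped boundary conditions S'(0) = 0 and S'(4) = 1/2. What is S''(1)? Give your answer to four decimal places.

With M_i denoting the second derivative at x_i, h_i = 1, 1, 1, 1, and Δ_i = (y_(i+1) − y_i)/h_i = 2, 4, -8, 13:
  1·M_0 + 4·M_1 + 1·M_2 = 6(Δ_1 - Δ_0) = 12
  1·M_1 + 4·M_2 + 1·M_3 = 6(Δ_2 - Δ_1) = -72
  1·M_2 + 4·M_3 + 1·M_4 = 6(Δ_3 - Δ_2) = 126
Clamped end conditions give two more equations: 2h_0·M_0 + h_0·M_1 = 6(Δ_0 - S'(0)) = 12 and h_3·M_3 + 2h_3·M_4 = 6(S'(4) - Δ_3) = -75.
Solving: M_0 = 1/8, M_1 = 47/4, M_2 = -281/8, M_3 = 227/4, M_4 = -527/8.

11.7500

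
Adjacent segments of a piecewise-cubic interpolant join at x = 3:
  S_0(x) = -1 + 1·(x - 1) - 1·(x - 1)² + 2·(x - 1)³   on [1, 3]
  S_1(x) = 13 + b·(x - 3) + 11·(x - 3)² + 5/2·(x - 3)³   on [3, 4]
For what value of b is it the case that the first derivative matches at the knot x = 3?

21

S_0'(x) = 1 - 2·(x - 1) + 6·(x - 1)², so S_0'(3) = 21. On the right, S_1'(3) = b, so b = 21.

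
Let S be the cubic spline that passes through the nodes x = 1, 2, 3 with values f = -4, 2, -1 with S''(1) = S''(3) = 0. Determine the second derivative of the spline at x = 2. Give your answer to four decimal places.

Put M_i = S'' at the i-th knot. Here h = (1, 1) and Δ = (6, -3), so the interior equations h_(i-1)·M_(i-1) + 2(h_(i-1)+h_i)·M_i + h_i·M_(i+1) = 6(Δ_i − Δ_(i-1)) read
  1·M_0 + 4·M_1 + 1·M_2 = 6(Δ_1 - Δ_0) = -54
Natural end conditions: M_0 = M_2 = 0.
Solving the tridiagonal system: M_0 = 0, M_1 = -27/2, M_2 = 0.

-13.5000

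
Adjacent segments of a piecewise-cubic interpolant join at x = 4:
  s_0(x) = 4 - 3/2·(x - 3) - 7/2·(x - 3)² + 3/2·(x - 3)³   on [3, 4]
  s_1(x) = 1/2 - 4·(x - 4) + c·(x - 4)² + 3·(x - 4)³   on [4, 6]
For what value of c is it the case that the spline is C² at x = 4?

1

s_0''(x) = -7 + 9·(x - 3), so s_0''(4) = 2. On the right, s_1''(4) = 2c, so c = 1.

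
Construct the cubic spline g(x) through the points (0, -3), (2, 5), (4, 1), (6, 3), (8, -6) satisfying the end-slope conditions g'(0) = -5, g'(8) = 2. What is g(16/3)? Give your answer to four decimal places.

3.2407

Put M_i = g'' at the i-th knot. Here h = (2, 2, 2, 2) and Δ = (4, -2, 1, -9/2), so the interior equations h_(i-1)·M_(i-1) + 2(h_(i-1)+h_i)·M_i + h_i·M_(i+1) = 6(Δ_i − Δ_(i-1)) read
  2·M_0 + 8·M_1 + 2·M_2 = 6(Δ_1 - Δ_0) = -36
  2·M_1 + 8·M_2 + 2·M_3 = 6(Δ_2 - Δ_1) = 18
  2·M_2 + 8·M_3 + 2·M_4 = 6(Δ_3 - Δ_2) = -33
Clamped end conditions give two more equations: 2h_0·M_0 + h_0·M_1 = 6(Δ_0 - g'(0)) = 54 and h_3·M_3 + 2h_3·M_4 = 6(g'(8) - Δ_3) = 39.
Forward elimination and back-substitution give M_0 = 305/16, M_1 = -89/8, M_2 = 119/16, M_3 = -77/8, M_4 = 233/16.
On [4, 6], g(x) = 1 - 3/4·(x - 4) + 119/32·(x - 4)² - 91/64·(x - 4)³.
With (x - 4) = 4/3: g(16/3) = 175/54.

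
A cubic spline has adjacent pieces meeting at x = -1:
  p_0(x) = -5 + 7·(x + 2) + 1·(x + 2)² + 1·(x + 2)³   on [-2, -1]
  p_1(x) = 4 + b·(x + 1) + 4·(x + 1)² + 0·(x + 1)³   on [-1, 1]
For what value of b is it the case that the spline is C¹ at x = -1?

p_0'(x) = 7 + 2·(x + 2) + 3·(x + 2)², so p_0'(-1) = 12. On the right, p_1'(-1) = b, so b = 12.

12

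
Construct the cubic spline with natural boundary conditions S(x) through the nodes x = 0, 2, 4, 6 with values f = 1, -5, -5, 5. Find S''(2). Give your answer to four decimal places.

1.4000

Let σ_i = S''(x_i). Step sizes h_i = 2, 2, 2; slopes of the chords Δ_i = (y_(i+1) - y_i)/h_i = -3, 0, 5.
  2·σ_0 + 8·σ_1 + 2·σ_2 = 6(Δ_1 - Δ_0) = 18
  2·σ_1 + 8·σ_2 + 2·σ_3 = 6(Δ_2 - Δ_1) = 30
Natural end conditions: σ_0 = σ_3 = 0.
Forward elimination and back-substitution give σ_0 = 0, σ_1 = 7/5, σ_2 = 17/5, σ_3 = 0.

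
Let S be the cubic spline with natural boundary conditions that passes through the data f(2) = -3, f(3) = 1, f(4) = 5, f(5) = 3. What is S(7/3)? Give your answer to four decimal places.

-1.7852

Let m_i = S''(x_i). Step sizes h_i = 1, 1, 1; slopes of the chords Δ_i = (y_(i+1) - y_i)/h_i = 4, 4, -2.
  1·m_0 + 4·m_1 + 1·m_2 = 6(Δ_1 - Δ_0) = 0
  1·m_1 + 4·m_2 + 1·m_3 = 6(Δ_2 - Δ_1) = -36
Natural end conditions: m_0 = m_3 = 0.
Solving the tridiagonal system: m_0 = 0, m_1 = 12/5, m_2 = -48/5, m_3 = 0.
On [2, 3], S(t) = -3 + 18/5·(t - 2) + 0·(t - 2)² + 2/5·(t - 2)³.
With (t - 2) = 1/3: S(7/3) = -241/135.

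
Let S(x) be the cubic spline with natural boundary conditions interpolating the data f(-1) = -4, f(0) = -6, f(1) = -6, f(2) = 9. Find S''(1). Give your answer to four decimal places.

Write M_i for S''(x_i). With h_i = 1, 1, 1 and divided differences Δ_i = -2, 0, 15, the continuity of S' gives the tridiagonal system
  1·M_0 + 4·M_1 + 1·M_2 = 6(Δ_1 - Δ_0) = 12
  1·M_1 + 4·M_2 + 1·M_3 = 6(Δ_2 - Δ_1) = 90
Natural end conditions: M_0 = M_3 = 0.
Solving: M_0 = 0, M_1 = -14/5, M_2 = 116/5, M_3 = 0.

23.2000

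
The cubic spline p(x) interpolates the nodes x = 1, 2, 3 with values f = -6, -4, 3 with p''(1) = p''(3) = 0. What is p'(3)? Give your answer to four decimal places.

8.2500

With m_i denoting the second derivative at x_i, h_i = 1, 1, and Δ_i = (y_(i+1) − y_i)/h_i = 2, 7:
  1·m_0 + 4·m_1 + 1·m_2 = 6(Δ_1 - Δ_0) = 30
Natural end conditions: m_0 = m_2 = 0.
Hence m_0 = 0, m_1 = 15/2, m_2 = 0.
On [2, 3], p'(x) = b_1 + 2c_1·(x - 2) + 3d_1·(x - 2)² with b_1 = Δ_1 - h_1(2m_1 + m_2)/6 = 9/2, c_1 = m_1/2 = 15/4, d_1 = (m_2 - m_1)/(6h_1) = -5/4. So p'(3) = 33/4.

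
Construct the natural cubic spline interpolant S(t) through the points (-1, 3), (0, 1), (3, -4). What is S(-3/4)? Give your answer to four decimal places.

2.4902

Write m_i for S''(x_i). With h_i = 1, 3 and divided differences Δ_i = -2, -5/3, the continuity of S' gives the tridiagonal system
  1·m_0 + 8·m_1 + 3·m_2 = 6(Δ_1 - Δ_0) = 2
Natural end conditions: m_0 = m_2 = 0.
Solving the tridiagonal system: m_0 = 0, m_1 = 1/4, m_2 = 0.
On [-1, 0], S(t) = 3 - 49/24·(t + 1) + 0·(t + 1)² + 1/24·(t + 1)³.
With (t + 1) = 1/4: S(-3/4) = 1275/512.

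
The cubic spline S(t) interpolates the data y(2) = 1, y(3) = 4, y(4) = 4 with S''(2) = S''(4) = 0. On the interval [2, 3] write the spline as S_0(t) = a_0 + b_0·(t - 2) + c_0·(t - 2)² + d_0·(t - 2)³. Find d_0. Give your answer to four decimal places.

-0.7500

With M_i denoting the second derivative at x_i, h_i = 1, 1, and Δ_i = (y_(i+1) − y_i)/h_i = 3, 0:
  1·M_0 + 4·M_1 + 1·M_2 = 6(Δ_1 - Δ_0) = -18
Natural end conditions: M_0 = M_2 = 0.
Forward elimination and back-substitution give M_0 = 0, M_1 = -9/2, M_2 = 0.
On [2, 3], with S_0(t) = a_0 + b_0·(t - 2) + c_0·(t - 2)² + d_0·(t - 2)³: c_0 = M_0/2 = 0, d_0 = (M_1 - M_0)/(6h_0) = -3/4, b_0 = Δ_0 - h_0(2M_0 + M_1)/6 = 15/4.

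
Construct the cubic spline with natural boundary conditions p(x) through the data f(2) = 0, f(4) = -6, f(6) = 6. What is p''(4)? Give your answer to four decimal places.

6.7500

Put m_i = p'' at the i-th knot. Here h = (2, 2) and Δ = (-3, 6), so the interior equations h_(i-1)·m_(i-1) + 2(h_(i-1)+h_i)·m_i + h_i·m_(i+1) = 6(Δ_i − Δ_(i-1)) read
  2·m_0 + 8·m_1 + 2·m_2 = 6(Δ_1 - Δ_0) = 54
Natural end conditions: m_0 = m_2 = 0.
Forward elimination and back-substitution give m_0 = 0, m_1 = 27/4, m_2 = 0.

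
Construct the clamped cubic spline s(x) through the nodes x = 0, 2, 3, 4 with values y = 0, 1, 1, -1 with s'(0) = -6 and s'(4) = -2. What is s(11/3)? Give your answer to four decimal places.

Let σ_i = s''(x_i). Step sizes h_i = 2, 1, 1; slopes of the chords Δ_i = (y_(i+1) - y_i)/h_i = 1/2, 0, -2.
  2·σ_0 + 6·σ_1 + 1·σ_2 = 6(Δ_1 - Δ_0) = -3
  1·σ_1 + 4·σ_2 + 1·σ_3 = 6(Δ_2 - Δ_1) = -12
Clamped end conditions give two more equations: 2h_0·σ_0 + h_0·σ_1 = 6(Δ_0 - s'(0)) = 39 and h_2·σ_2 + 2h_2·σ_3 = 6(s'(4) - Δ_2) = 0.
Hence σ_0 = 259/22, σ_1 = -89/22, σ_2 = -25/11, σ_3 = 25/22.
On [3, 4], s(x) = 1 - 63/44·(x - 3) - 25/22·(x - 3)² + 25/44·(x - 3)³.
With (x - 3) = 2/3: s(11/3) = -173/594.

-0.2912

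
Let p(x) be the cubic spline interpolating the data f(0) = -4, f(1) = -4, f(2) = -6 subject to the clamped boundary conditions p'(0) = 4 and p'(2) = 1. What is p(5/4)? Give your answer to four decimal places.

Let σ_i = p''(x_i). Step sizes h_i = 1, 1; slopes of the chords Δ_i = (y_(i+1) - y_i)/h_i = 0, -2.
  1·σ_0 + 4·σ_1 + 1·σ_2 = 6(Δ_1 - Δ_0) = -12
Clamped end conditions give two more equations: 2h_0·σ_0 + h_0·σ_1 = 6(Δ_0 - p'(0)) = -24 and h_1·σ_1 + 2h_1·σ_2 = 6(p'(2) - Δ_1) = 18.
Solving the tridiagonal system: σ_0 = -21/2, σ_1 = -3, σ_2 = 21/2.
On [1, 2], p(x) = -4 - 11/4·(x - 1) - 3/2·(x - 1)² + 9/4·(x - 1)³.
With (x - 1) = 1/4: p(5/4) = -1215/256.

-4.7461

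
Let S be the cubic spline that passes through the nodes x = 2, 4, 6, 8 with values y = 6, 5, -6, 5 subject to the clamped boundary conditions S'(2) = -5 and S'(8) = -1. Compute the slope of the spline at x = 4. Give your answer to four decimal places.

With M_i denoting the second derivative at x_i, h_i = 2, 2, 2, and Δ_i = (y_(i+1) − y_i)/h_i = -1/2, -11/2, 11/2:
  2·M_0 + 8·M_1 + 2·M_2 = 6(Δ_1 - Δ_0) = -30
  2·M_1 + 8·M_2 + 2·M_3 = 6(Δ_2 - Δ_1) = 66
Clamped end conditions give two more equations: 2h_0·M_0 + h_0·M_1 = 6(Δ_0 - S'(2)) = 27 and h_2·M_2 + 2h_2·M_3 = 6(S'(8) - Δ_2) = -39.
Solving: M_0 = 361/30, M_1 = -317/30, M_2 = 457/30, M_3 = -521/30.
On [4, 6], S'(x) = b_1 + 2c_1·(x - 4) + 3d_1·(x - 4)² with b_1 = Δ_1 - h_1(2M_1 + M_2)/6 = -53/15, c_1 = M_1/2 = -317/60, d_1 = (M_2 - M_1)/(6h_1) = 43/20. So S'(4) = -53/15.

-3.5333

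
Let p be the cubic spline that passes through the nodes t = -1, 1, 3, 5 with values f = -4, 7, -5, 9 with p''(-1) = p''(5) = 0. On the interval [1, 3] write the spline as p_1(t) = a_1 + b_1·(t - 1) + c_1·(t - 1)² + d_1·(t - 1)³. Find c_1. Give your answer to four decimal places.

With M_i denoting the second derivative at x_i, h_i = 2, 2, 2, and Δ_i = (y_(i+1) − y_i)/h_i = 11/2, -6, 7:
  2·M_0 + 8·M_1 + 2·M_2 = 6(Δ_1 - Δ_0) = -69
  2·M_1 + 8·M_2 + 2·M_3 = 6(Δ_2 - Δ_1) = 78
Natural end conditions: M_0 = M_3 = 0.
Solving the tridiagonal system: M_0 = 0, M_1 = -59/5, M_2 = 127/10, M_3 = 0.
On [1, 3], with p_1(t) = a_1 + b_1·(t - 1) + c_1·(t - 1)² + d_1·(t - 1)³: c_1 = M_1/2 = -59/10, d_1 = (M_2 - M_1)/(6h_1) = 49/24, b_1 = Δ_1 - h_1(2M_1 + M_2)/6 = -71/30.

-5.9000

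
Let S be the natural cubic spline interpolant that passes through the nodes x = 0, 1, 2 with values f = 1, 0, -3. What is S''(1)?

Let M_i = S''(x_i). Step sizes h_i = 1, 1; slopes of the chords Δ_i = (y_(i+1) - y_i)/h_i = -1, -3.
  1·M_0 + 4·M_1 + 1·M_2 = 6(Δ_1 - Δ_0) = -12
Natural end conditions: M_0 = M_2 = 0.
Solving the tridiagonal system: M_0 = 0, M_1 = -3, M_2 = 0.

-3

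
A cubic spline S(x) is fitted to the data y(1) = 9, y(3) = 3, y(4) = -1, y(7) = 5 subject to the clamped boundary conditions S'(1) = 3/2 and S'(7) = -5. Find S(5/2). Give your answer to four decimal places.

Put M_i = S'' at the i-th knot. Here h = (2, 1, 3) and Δ = (-3, -4, 2), so the interior equations h_(i-1)·M_(i-1) + 2(h_(i-1)+h_i)·M_i + h_i·M_(i+1) = 6(Δ_i − Δ_(i-1)) read
  2·M_0 + 6·M_1 + 1·M_2 = 6(Δ_1 - Δ_0) = -6
  1·M_1 + 8·M_2 + 3·M_3 = 6(Δ_2 - Δ_1) = 36
Clamped end conditions give two more equations: 2h_0·M_0 + h_0·M_1 = 6(Δ_0 - S'(1)) = -27 and h_2·M_2 + 2h_2·M_3 = 6(S'(7) - Δ_2) = -42.
Solving: M_0 = -139/21, M_1 = -11/42, M_2 = 185/21, M_3 = -479/42.
On [1, 3], S(x) = 9 + 3/2·(x - 1) - 139/42·(x - 1)² + 89/168·(x - 1)³.
With (x - 1) = 3/2: S(5/2) = 2505/448.

5.5915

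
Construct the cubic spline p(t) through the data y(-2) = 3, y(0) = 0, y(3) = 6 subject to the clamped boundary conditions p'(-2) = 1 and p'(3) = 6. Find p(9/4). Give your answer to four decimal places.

With M_i denoting the second derivative at x_i, h_i = 2, 3, and Δ_i = (y_(i+1) − y_i)/h_i = -3/2, 2:
  2·M_0 + 10·M_1 + 3·M_2 = 6(Δ_1 - Δ_0) = 21
Clamped end conditions give two more equations: 2h_0·M_0 + h_0·M_1 = 6(Δ_0 - p'(-2)) = -15 and h_1·M_1 + 2h_1·M_2 = 6(p'(3) - Δ_1) = 24.
Solving: M_0 = -97/20, M_1 = 11/5, M_2 = 29/10.
On [0, 3], p(t) = 0 - 33/20·t + 11/10·t² + 7/180·t³.
With t = 9/4: p(9/4) = 2943/1280.

2.2992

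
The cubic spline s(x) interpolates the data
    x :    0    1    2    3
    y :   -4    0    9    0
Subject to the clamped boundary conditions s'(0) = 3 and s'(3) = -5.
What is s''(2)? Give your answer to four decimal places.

-39.7333

With M_i denoting the second derivative at x_i, h_i = 1, 1, 1, and Δ_i = (y_(i+1) − y_i)/h_i = 4, 9, -9:
  1·M_0 + 4·M_1 + 1·M_2 = 6(Δ_1 - Δ_0) = 30
  1·M_1 + 4·M_2 + 1·M_3 = 6(Δ_2 - Δ_1) = -108
Clamped end conditions give two more equations: 2h_0·M_0 + h_0·M_1 = 6(Δ_0 - s'(0)) = 6 and h_2·M_2 + 2h_2·M_3 = 6(s'(3) - Δ_2) = 24.
Hence M_0 = -98/15, M_1 = 286/15, M_2 = -596/15, M_3 = 478/15.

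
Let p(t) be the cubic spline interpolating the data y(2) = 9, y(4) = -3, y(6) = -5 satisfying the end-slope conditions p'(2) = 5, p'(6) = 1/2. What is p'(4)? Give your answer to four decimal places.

-6.6250

Put σ_i = p'' at the i-th knot. Here h = (2, 2) and Δ = (-6, -1), so the interior equations h_(i-1)·σ_(i-1) + 2(h_(i-1)+h_i)·σ_i + h_i·σ_(i+1) = 6(Δ_i − Δ_(i-1)) read
  2·σ_0 + 8·σ_1 + 2·σ_2 = 6(Δ_1 - Δ_0) = 30
Clamped end conditions give two more equations: 2h_0·σ_0 + h_0·σ_1 = 6(Δ_0 - p'(2)) = -66 and h_1·σ_1 + 2h_1·σ_2 = 6(p'(6) - Δ_1) = 9.
Solving: σ_0 = -171/8, σ_1 = 39/4, σ_2 = -21/8.
On [4, 6], p'(t) = b_1 + 2c_1·(t - 4) + 3d_1·(t - 4)² with b_1 = Δ_1 - h_1(2σ_1 + σ_2)/6 = -53/8, c_1 = σ_1/2 = 39/8, d_1 = (σ_2 - σ_1)/(6h_1) = -33/32. So p'(4) = -53/8.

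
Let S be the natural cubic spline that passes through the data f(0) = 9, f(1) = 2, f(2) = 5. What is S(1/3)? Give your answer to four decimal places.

Let M_i = S''(x_i). Step sizes h_i = 1, 1; slopes of the chords Δ_i = (y_(i+1) - y_i)/h_i = -7, 3.
  1·M_0 + 4·M_1 + 1·M_2 = 6(Δ_1 - Δ_0) = 60
Natural end conditions: M_0 = M_2 = 0.
Forward elimination and back-substitution give M_0 = 0, M_1 = 15, M_2 = 0.
On [0, 1], S(t) = 9 - 19/2·t + 0·t² + 5/2·t³.
With t = 1/3: S(1/3) = 160/27.

5.9259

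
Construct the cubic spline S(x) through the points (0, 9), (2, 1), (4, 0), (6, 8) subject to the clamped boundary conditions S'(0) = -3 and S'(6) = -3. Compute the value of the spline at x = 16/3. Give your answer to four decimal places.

With σ_i denoting the second derivative at x_i, h_i = 2, 2, 2, and Δ_i = (y_(i+1) − y_i)/h_i = -4, -1/2, 4:
  2·σ_0 + 8·σ_1 + 2·σ_2 = 6(Δ_1 - Δ_0) = 21
  2·σ_1 + 8·σ_2 + 2·σ_3 = 6(Δ_2 - Δ_1) = 27
Clamped end conditions give two more equations: 2h_0·σ_0 + h_0·σ_1 = 6(Δ_0 - S'(0)) = -6 and h_2·σ_2 + 2h_2·σ_3 = 6(S'(6) - Δ_2) = -42.
Solving: σ_0 = -23/10, σ_1 = 8/5, σ_2 = 32/5, σ_3 = -137/10.
On [4, 6], S(x) = 0 + 43/10·(x - 4) + 16/5·(x - 4)² - 67/40·(x - 4)³.
With (x - 4) = 4/3: S(16/3) = 1006/135.

7.4519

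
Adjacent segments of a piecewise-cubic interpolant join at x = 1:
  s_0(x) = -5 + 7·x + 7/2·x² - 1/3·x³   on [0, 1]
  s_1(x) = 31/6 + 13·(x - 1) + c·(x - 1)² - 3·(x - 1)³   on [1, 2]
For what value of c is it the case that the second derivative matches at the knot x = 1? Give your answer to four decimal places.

s_0''(x) = 7 - 2·x, so s_0''(1) = 5. On the right, s_1''(1) = 2c, so c = 5/2.

2.5000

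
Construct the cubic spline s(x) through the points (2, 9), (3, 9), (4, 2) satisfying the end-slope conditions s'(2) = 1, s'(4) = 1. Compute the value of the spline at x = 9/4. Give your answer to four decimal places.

Put M_i = s'' at the i-th knot. Here h = (1, 1) and Δ = (0, -7), so the interior equations h_(i-1)·M_(i-1) + 2(h_(i-1)+h_i)·M_i + h_i·M_(i+1) = 6(Δ_i − Δ_(i-1)) read
  1·M_0 + 4·M_1 + 1·M_2 = 6(Δ_1 - Δ_0) = -42
Clamped end conditions give two more equations: 2h_0·M_0 + h_0·M_1 = 6(Δ_0 - s'(2)) = -6 and h_1·M_1 + 2h_1·M_2 = 6(s'(4) - Δ_1) = 48.
Solving the tridiagonal system: M_0 = 15/2, M_1 = -21, M_2 = 69/2.
On [2, 3], s(x) = 9 + 1·(x - 2) + 15/4·(x - 2)² - 19/4·(x - 2)³.
With (x - 2) = 1/4: s(9/4) = 2409/256.

9.4102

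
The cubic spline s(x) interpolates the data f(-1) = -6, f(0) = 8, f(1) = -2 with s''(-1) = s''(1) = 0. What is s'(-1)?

20

Write σ_i for s''(x_i). With h_i = 1, 1 and divided differences Δ_i = 14, -10, the continuity of s' gives the tridiagonal system
  1·σ_0 + 4·σ_1 + 1·σ_2 = 6(Δ_1 - Δ_0) = -144
Natural end conditions: σ_0 = σ_2 = 0.
Solving the tridiagonal system: σ_0 = 0, σ_1 = -36, σ_2 = 0.
On [-1, 0], s'(x) = b_0 + 2c_0·(x + 1) + 3d_0·(x + 1)² with b_0 = Δ_0 - h_0(2σ_0 + σ_1)/6 = 20, c_0 = σ_0/2 = 0, d_0 = (σ_1 - σ_0)/(6h_0) = -6. So s'(-1) = 20.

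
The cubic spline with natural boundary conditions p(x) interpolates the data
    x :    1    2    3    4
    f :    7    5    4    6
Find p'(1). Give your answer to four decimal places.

-2.0667

Put m_i = p'' at the i-th knot. Here h = (1, 1, 1) and Δ = (-2, -1, 2), so the interior equations h_(i-1)·m_(i-1) + 2(h_(i-1)+h_i)·m_i + h_i·m_(i+1) = 6(Δ_i − Δ_(i-1)) read
  1·m_0 + 4·m_1 + 1·m_2 = 6(Δ_1 - Δ_0) = 6
  1·m_1 + 4·m_2 + 1·m_3 = 6(Δ_2 - Δ_1) = 18
Natural end conditions: m_0 = m_3 = 0.
Solving: m_0 = 0, m_1 = 2/5, m_2 = 22/5, m_3 = 0.
On [1, 2], p'(x) = b_0 + 2c_0·(x - 1) + 3d_0·(x - 1)² with b_0 = Δ_0 - h_0(2m_0 + m_1)/6 = -31/15, c_0 = m_0/2 = 0, d_0 = (m_1 - m_0)/(6h_0) = 1/15. So p'(1) = -31/15.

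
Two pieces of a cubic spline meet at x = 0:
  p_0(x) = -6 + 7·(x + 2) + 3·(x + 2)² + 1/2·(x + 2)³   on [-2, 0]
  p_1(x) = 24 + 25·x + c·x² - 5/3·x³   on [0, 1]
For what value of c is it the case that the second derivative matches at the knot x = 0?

p_0''(x) = 6 + 3·(x + 2), so p_0''(0) = 12. On the right, p_1''(0) = 2c, so c = 6.

6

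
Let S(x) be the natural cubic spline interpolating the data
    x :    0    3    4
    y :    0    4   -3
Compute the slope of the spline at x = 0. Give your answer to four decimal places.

Write M_i for S''(x_i). With h_i = 3, 1 and divided differences Δ_i = 4/3, -7, the continuity of S' gives the tridiagonal system
  3·M_0 + 8·M_1 + 1·M_2 = 6(Δ_1 - Δ_0) = -50
Natural end conditions: M_0 = M_2 = 0.
Hence M_0 = 0, M_1 = -25/4, M_2 = 0.
On [0, 3], S'(x) = b_0 + 2c_0·x + 3d_0·x² with b_0 = Δ_0 - h_0(2M_0 + M_1)/6 = 107/24, c_0 = M_0/2 = 0, d_0 = (M_1 - M_0)/(6h_0) = -25/72. So S'(0) = 107/24.

4.4583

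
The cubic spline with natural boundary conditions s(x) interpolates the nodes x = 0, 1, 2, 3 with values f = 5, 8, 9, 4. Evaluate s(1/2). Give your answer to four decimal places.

Put M_i = s'' at the i-th knot. Here h = (1, 1, 1) and Δ = (3, 1, -5), so the interior equations h_(i-1)·M_(i-1) + 2(h_(i-1)+h_i)·M_i + h_i·M_(i+1) = 6(Δ_i − Δ_(i-1)) read
  1·M_0 + 4·M_1 + 1·M_2 = 6(Δ_1 - Δ_0) = -12
  1·M_1 + 4·M_2 + 1·M_3 = 6(Δ_2 - Δ_1) = -36
Natural end conditions: M_0 = M_3 = 0.
Solving the tridiagonal system: M_0 = 0, M_1 = -4/5, M_2 = -44/5, M_3 = 0.
On [0, 1], s(x) = 5 + 47/15·x + 0·x² - 2/15·x³.
With x = 1/2: s(1/2) = 131/20.

6.5500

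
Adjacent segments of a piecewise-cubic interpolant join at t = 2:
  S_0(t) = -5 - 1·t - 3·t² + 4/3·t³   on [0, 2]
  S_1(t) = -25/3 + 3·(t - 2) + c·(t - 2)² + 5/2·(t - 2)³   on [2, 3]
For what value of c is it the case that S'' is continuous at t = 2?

5

S_0''(t) = -6 + 8·t, so S_0''(2) = 10. On the right, S_1''(2) = 2c, so c = 5.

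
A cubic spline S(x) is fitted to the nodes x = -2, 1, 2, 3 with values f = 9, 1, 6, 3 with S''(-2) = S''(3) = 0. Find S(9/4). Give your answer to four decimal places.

6.0086

Put M_i = S'' at the i-th knot. Here h = (3, 1, 1) and Δ = (-8/3, 5, -3), so the interior equations h_(i-1)·M_(i-1) + 2(h_(i-1)+h_i)·M_i + h_i·M_(i+1) = 6(Δ_i − Δ_(i-1)) read
  3·M_0 + 8·M_1 + 1·M_2 = 6(Δ_1 - Δ_0) = 46
  1·M_1 + 4·M_2 + 1·M_3 = 6(Δ_2 - Δ_1) = -48
Natural end conditions: M_0 = M_3 = 0.
Solving the tridiagonal system: M_0 = 0, M_1 = 232/31, M_2 = -430/31, M_3 = 0.
On [2, 3], S(x) = 6 + 151/93·(x - 2) - 215/31·(x - 2)² + 215/93·(x - 2)³.
With (x - 2) = 1/4: S(9/4) = 11921/1984.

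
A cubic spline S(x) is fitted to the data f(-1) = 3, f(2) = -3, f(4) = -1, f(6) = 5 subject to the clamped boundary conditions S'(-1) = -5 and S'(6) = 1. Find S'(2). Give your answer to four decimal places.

Put M_i = S'' at the i-th knot. Here h = (3, 2, 2) and Δ = (-2, 1, 3), so the interior equations h_(i-1)·M_(i-1) + 2(h_(i-1)+h_i)·M_i + h_i·M_(i+1) = 6(Δ_i − Δ_(i-1)) read
  3·M_0 + 10·M_1 + 2·M_2 = 6(Δ_1 - Δ_0) = 18
  2·M_1 + 8·M_2 + 2·M_3 = 6(Δ_2 - Δ_1) = 12
Clamped end conditions give two more equations: 2h_0·M_0 + h_0·M_1 = 6(Δ_0 - S'(-1)) = 18 and h_2·M_2 + 2h_2·M_3 = 6(S'(6) - Δ_2) = -12.
Solving: M_0 = 102/37, M_1 = 18/37, M_2 = 90/37, M_3 = -156/37.
On [2, 4], S'(x) = b_1 + 2c_1·(x - 2) + 3d_1·(x - 2)² with b_1 = Δ_1 - h_1(2M_1 + M_2)/6 = -5/37, c_1 = M_1/2 = 9/37, d_1 = (M_2 - M_1)/(6h_1) = 6/37. So S'(2) = -5/37.

-0.1351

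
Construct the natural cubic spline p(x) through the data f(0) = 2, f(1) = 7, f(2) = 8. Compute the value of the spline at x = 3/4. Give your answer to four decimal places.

Let M_i = p''(x_i). Step sizes h_i = 1, 1; slopes of the chords Δ_i = (y_(i+1) - y_i)/h_i = 5, 1.
  1·M_0 + 4·M_1 + 1·M_2 = 6(Δ_1 - Δ_0) = -24
Natural end conditions: M_0 = M_2 = 0.
Hence M_0 = 0, M_1 = -6, M_2 = 0.
On [0, 1], p(x) = 2 + 6·x + 0·x² - 1·x³.
With x = 3/4: p(3/4) = 389/64.

6.0781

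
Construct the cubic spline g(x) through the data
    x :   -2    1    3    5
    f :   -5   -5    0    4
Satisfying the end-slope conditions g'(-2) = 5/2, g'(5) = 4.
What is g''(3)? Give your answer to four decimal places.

Write m_i for g''(x_i). With h_i = 3, 2, 2 and divided differences Δ_i = 0, 5/2, 2, the continuity of g' gives the tridiagonal system
  3·m_0 + 10·m_1 + 2·m_2 = 6(Δ_1 - Δ_0) = 15
  2·m_1 + 8·m_2 + 2·m_3 = 6(Δ_2 - Δ_1) = -3
Clamped end conditions give two more equations: 2h_0·m_0 + h_0·m_1 = 6(Δ_0 - g'(-2)) = -15 and h_2·m_2 + 2h_2·m_3 = 6(g'(5) - Δ_2) = 12.
Solving the tridiagonal system: m_0 = -151/37, m_1 = 117/37, m_2 = -81/37, m_3 = 303/74.

-2.1892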